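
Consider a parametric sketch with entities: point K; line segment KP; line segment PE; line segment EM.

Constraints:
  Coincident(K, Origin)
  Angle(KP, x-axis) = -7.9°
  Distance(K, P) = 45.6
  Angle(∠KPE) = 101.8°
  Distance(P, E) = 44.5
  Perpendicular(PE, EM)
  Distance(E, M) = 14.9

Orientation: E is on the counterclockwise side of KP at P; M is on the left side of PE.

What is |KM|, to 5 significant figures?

61.493

K is at the origin; KP runs at -7.9° with length 45.6, so P = 45.6·(cos -7.9°, sin -7.9°) = (45.167, -6.2675). ∠KPE = 101.8°, so PE runs at -7.9° + (180° − 101.8°) = 70.300° from the x-axis; with |PE| = 44.5, E = P + 44.5·(cos 70.300°, sin 70.300°) = (60.168, 35.628). PE is perpendicular to EM; with |EM| = 14.9 on the left of PE, M = E + 14.9·(-0.94147, 0.33710) = (46.140, 40.651). Then |KM| = |M − K| = 61.493.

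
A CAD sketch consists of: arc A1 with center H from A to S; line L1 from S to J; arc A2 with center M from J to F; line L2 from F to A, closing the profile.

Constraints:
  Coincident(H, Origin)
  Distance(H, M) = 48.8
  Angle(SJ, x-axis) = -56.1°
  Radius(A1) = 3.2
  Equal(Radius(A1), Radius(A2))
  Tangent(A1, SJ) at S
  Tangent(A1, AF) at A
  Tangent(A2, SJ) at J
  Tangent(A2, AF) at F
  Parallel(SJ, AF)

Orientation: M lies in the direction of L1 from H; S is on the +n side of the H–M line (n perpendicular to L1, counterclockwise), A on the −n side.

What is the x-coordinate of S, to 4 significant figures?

2.656

The slot axis is L1's direction at -56.1°, so u = (cos -56.1°, sin -56.1°) = (0.5577, -0.8300) and n = (−sin -56.1°, cos -56.1°) = (0.8300, 0.5577). H is at the origin and M lies 48.8 along u from H, so M = 48.8·u = (27.22, -40.50). Tangency of A1 to both parallel lines with radius 3.2 puts S and A at H ± 3.2·n: S = (2.656, 1.785), A = (-2.656, -1.785). So S.x = 2.656.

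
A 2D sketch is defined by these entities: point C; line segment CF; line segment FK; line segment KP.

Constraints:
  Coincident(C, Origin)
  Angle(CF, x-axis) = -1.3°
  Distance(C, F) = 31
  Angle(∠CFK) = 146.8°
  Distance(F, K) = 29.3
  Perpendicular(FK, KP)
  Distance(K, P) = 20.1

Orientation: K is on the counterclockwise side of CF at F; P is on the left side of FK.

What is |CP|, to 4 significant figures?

55.33

C is at the origin; CF runs at -1.3° with length 31.0, so F = 31.0·(cos -1.3°, sin -1.3°) = (30.99, -0.7033). ∠CFK = 146.8°, so FK runs at -1.3° + (180° − 146.8°) = 31.90° from the x-axis; with |FK| = 29.3, K = F + 29.3·(cos 31.90°, sin 31.90°) = (55.87, 14.78). FK ⟂ KP; with |KP| = 20.1 on the left of FK, P = K + 20.1·(-0.5284, 0.8490) = (45.25, 31.84). Then |CP| = |P − C| = 55.33.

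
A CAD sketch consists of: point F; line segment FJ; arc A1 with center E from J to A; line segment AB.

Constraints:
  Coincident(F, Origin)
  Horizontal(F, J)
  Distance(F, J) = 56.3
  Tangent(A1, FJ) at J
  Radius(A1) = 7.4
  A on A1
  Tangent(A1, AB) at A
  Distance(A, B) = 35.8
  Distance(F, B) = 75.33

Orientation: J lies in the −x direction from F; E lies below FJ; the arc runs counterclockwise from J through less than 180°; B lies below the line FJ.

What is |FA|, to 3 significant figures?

64.2

Checks: ∠(EJ, JF) = 90.00° ✓; |EJ| = 7.400 ✓; |EA| = 7.400 ✓; ∠(EA, AB) = 90.00° ✓; |AB| = 35.80 ✓; |FB| = 75.33 ✓.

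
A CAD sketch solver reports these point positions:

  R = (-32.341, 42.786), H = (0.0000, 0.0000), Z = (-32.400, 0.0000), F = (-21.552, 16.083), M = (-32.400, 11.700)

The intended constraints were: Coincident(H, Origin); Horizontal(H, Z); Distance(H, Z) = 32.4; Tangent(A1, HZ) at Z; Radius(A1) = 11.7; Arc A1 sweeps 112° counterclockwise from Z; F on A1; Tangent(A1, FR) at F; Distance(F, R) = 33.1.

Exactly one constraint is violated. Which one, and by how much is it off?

Distance(F, R) = 33.1 — off by 4.30.

H = (0.00, 0.00) ✓; H.y = 0.00, Z.y = 0.00 ✓; |HZ| = 32.40 ✓; ∠(MZ, ZH) = 90.00° ✓; |MZ| = 11.70 ✓; bearing(M→F) − bearing(M→Z) = 112.0° ✓; |MF| = 11.70 ✓; ∠(MF, FR) = 90.00° ✓; |FR| = 28.80 ✗.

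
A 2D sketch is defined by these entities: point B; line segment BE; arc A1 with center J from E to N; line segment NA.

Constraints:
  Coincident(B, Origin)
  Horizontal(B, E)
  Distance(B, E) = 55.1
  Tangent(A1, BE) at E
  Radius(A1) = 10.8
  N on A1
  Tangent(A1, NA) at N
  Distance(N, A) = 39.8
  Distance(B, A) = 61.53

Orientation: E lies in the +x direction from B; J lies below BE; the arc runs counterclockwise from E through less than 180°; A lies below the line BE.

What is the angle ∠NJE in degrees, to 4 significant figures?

80.77°

B is at the origin; BE is horizontal with |BE| = 55.1 and E on the +x side, so E = (55.10, 0.000). A1 meets BE tangentially, so JE is at right angles to BE, so J = E + (0, -10.8) = (55.10, -10.80). Since JN ⟂ NA (tangency), |JA| = √(10.8² + 39.8²) = 41.24 regardless of where N sits on A1. So A lies on both circle(B, 61.53) and circle(J, 41.24); the below-BE intersection is A = (38.05, -48.35). N is the foot of the tangent from A: N = (44.44, -9.067).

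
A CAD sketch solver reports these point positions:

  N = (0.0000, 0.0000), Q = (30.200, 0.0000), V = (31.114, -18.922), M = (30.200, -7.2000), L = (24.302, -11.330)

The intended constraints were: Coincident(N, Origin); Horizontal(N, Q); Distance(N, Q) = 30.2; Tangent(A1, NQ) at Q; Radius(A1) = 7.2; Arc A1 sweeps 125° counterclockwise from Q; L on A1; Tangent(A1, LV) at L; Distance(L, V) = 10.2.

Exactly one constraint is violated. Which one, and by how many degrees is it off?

Tangent(A1, LV) at L — off by 6.90°.

N = (0.00, 0.00) ✓; N.y = 0.00, Q.y = 0.00 ✓; |NQ| = 30.20 ✓; ∠(MQ, QN) = 90.00° ✓; |MQ| = 7.200 ✓; bearing(M→L) − bearing(M→Q) = 125.0° ✓; |ML| = 7.200 ✓; ∠(ML, LV) = 83.10° ✗; |LV| = 10.20 ✓.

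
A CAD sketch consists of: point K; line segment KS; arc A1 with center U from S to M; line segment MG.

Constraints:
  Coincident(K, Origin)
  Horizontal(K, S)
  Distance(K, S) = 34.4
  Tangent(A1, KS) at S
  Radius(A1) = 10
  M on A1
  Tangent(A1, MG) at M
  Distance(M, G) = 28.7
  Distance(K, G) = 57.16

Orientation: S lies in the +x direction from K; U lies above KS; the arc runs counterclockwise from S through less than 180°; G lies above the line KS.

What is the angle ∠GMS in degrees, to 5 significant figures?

131.86°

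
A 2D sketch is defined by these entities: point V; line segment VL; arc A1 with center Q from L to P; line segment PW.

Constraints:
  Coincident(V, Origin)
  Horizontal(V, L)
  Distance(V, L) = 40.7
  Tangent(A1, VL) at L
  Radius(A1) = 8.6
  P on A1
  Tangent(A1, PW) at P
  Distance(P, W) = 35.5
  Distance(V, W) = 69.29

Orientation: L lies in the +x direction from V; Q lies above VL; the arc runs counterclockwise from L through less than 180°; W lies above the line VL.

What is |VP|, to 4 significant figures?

49.71

V is at the origin; V and L share the same y with |VL| = 40.7 and L on the +x side, so L = (40.70, 0.000). Since A1 is tangent to VL there, QL ⟂ VL, so Q = L + (0, 8.6) = (40.70, 8.600). Since QP ⟂ PW (tangency), |QW| = √(8.6² + 35.5²) = 36.53 regardless of where P sits on A1. So W lies on both circle(V, 69.29) and circle(Q, 36.53); the above-VL intersection is W = (54.92, 42.24). P is the foot of the tangent from W: P = (49.19, 7.210).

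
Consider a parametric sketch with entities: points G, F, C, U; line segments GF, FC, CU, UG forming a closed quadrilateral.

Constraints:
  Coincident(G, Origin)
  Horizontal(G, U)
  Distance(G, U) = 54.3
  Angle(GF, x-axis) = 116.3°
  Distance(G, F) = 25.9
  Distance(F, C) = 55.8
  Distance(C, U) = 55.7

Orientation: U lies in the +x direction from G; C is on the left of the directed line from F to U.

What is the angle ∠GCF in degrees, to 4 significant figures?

23.87°

Checks: G = (0.00, 0.00) ✓; |FC| = 55.80 ✓; |CU| = 55.70 ✓.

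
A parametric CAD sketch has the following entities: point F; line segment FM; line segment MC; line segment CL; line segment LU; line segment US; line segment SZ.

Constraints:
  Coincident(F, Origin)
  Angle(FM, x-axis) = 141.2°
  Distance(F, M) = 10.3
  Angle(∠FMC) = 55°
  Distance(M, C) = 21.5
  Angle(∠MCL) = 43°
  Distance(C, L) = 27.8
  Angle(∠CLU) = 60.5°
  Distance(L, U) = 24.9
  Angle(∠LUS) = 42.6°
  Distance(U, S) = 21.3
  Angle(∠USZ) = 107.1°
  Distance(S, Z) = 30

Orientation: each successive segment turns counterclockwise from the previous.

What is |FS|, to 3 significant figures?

7.35

∠CLU = 60.5° gives LU at 163° from the x-axis; with |LU| = 24.9, U = (-13.0, 11.4). ∠LUS = 42.6° gives US at -59.9° from the x-axis; with |US| = 21.3, S = (-2.28, -6.99). Then |FS| = |S − F| = 7.35.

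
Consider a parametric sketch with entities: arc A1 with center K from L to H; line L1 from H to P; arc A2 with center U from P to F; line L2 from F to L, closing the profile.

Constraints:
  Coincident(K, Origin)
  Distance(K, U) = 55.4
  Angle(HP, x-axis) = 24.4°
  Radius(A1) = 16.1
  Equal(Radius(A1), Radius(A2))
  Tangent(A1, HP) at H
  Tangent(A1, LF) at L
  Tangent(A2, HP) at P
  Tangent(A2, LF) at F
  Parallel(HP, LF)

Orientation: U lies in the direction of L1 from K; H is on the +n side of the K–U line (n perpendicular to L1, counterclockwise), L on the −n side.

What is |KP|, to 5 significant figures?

57.692

The slot axis is L1's direction at 24.4°, so u = (cos 24.4°, sin 24.4°) = (0.91068, 0.41310) and n = (−sin 24.4°, cos 24.4°) = (-0.41310, 0.91068). K is at the origin and U lies 55.4 along u from K, so U = 55.4·u = (50.452, 22.886). Tangency of A1 to both parallel lines with radius 16.1 puts H and L at K ± 16.1·n: H = (-6.6510, 14.662), L = (6.6510, -14.662). Equal radii place P and F the same way about U: P = U + 16.1·n = (43.801, 37.548), F = U − 16.1·n = (57.103, 8.2240). Then |KP| = |P − K| = 57.692.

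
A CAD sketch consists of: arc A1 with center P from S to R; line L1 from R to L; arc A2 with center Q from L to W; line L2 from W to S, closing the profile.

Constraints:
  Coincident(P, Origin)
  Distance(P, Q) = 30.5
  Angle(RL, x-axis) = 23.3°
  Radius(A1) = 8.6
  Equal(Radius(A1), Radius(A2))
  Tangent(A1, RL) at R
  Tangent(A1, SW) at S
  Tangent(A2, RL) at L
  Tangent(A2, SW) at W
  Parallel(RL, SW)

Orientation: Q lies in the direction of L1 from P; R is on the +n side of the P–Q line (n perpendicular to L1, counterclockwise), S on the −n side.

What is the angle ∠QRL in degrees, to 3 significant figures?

15.7°

The slot axis is L1's direction at 23.3°, so u = (cos 23.3°, sin 23.3°) = (0.918, 0.396) and n = (−sin 23.3°, cos 23.3°) = (-0.396, 0.918). P is at the origin and Q lies 30.5 along u from P, so Q = 30.5·u = (28.0, 12.1). Tangency of A1 to both parallel lines with radius 8.6 puts R and S at P ± 8.6·n: R = (-3.40, 7.90), S = (3.40, -7.90). Equal radii place L and W the same way about Q: L = Q + 8.6·n = (24.6, 20.0), W = Q − 8.6·n = (31.4, 4.17). Then cos ∠QRL = RQ·RL / (|RQ||RL|), giving 15.7°.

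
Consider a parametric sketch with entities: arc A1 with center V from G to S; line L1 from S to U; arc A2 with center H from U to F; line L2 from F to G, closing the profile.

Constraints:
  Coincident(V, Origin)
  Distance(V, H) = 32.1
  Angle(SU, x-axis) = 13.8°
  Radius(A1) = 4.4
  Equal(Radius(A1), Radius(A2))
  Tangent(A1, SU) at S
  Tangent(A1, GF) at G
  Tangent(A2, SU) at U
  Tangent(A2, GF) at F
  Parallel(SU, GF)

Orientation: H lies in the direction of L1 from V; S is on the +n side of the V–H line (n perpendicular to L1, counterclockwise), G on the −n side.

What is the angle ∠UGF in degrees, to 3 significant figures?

15.3°

Tangency of A1 to both parallel lines with radius 4.4 puts S and G at V ± 4.4·n: S = (-1.05, 4.27), G = (1.05, -4.27). Equal radii place U and F the same way about H: U = H + 4.4·n = (30.1, 11.9), F = H − 4.4·n = (32.2, 3.38). Then cos ∠UGF = GU·GF / (|GU||GF|), giving 15.3°.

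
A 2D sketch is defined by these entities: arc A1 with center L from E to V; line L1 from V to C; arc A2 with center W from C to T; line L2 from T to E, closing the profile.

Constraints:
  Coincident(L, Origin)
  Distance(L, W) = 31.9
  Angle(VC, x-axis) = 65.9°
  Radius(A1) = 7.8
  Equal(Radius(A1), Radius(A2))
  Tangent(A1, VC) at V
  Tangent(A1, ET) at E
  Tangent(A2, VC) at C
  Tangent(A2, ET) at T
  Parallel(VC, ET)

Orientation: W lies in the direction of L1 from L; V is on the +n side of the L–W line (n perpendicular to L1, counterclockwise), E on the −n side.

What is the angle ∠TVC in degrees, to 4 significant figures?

26.06°

The slot axis is L1's direction at 65.9°, so u = (cos 65.9°, sin 65.9°) = (0.4083, 0.9128) and n = (−sin 65.9°, cos 65.9°) = (-0.9128, 0.4083). L is at the origin and W lies 31.9 along u from L, so W = 31.9·u = (13.03, 29.12). Tangency of A1 to both parallel lines with radius 7.8 puts V and E at L ± 7.8·n: V = (-7.120, 3.185), E = (7.120, -3.185). Equal radii place C and T the same way about W: C = W + 7.8·n = (5.906, 32.30), T = W − 7.8·n = (20.15, 25.93). Then cos ∠TVC = VT·VC / (|VT||VC|), giving 26.06°.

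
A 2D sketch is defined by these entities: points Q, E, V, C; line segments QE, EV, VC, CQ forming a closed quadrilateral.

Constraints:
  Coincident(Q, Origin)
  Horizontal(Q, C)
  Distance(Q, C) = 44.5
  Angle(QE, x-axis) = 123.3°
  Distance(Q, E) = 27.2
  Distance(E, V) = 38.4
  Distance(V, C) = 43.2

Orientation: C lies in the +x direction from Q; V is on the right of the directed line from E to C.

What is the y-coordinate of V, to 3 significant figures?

-11.3

Q is at the origin; Q and C share the same y with |QC| = 44.5 and C in +x, so C = (44.5, 0). QE runs at 123.3° with |QE| = 27.2, so E = (-14.9, 22.7). V is determined by |EV| = 38.4 and |VC| = 43.2 together: it lies at the intersection of circle(E, 38.4) and circle(C, 43.2). With |EC| = 63.6, the foot of the radical line on EC is 28.7 from E and the perpendicular offset is √(38.4² − 28.7²) = 25.5. Taking the right-of-EC solution: V = (2.81, -11.3).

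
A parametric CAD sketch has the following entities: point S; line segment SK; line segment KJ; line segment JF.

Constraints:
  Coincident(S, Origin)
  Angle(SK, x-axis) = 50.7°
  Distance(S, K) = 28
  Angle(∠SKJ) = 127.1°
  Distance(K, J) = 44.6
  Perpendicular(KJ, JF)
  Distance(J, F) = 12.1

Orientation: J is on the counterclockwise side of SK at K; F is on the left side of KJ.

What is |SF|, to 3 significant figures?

62.3

S is at the origin; SK runs at 50.7° with length 28.0, so K = 28.0·(cos 50.7°, sin 50.7°) = (17.7, 21.7). ∠SKJ = 127.1°, so KJ runs at 50.7° + (180° − 127.1°) = 104° from the x-axis; with |KJ| = 44.6, J = K + 44.6·(cos 104°, sin 104°) = (7.25, 65.0). KJ ⟂ JF; with |JF| = 12.1 on the left of KJ, F = J + 12.1·(-0.972, -0.235) = (-4.51, 62.2). Then |SF| = |F − S| = 62.3.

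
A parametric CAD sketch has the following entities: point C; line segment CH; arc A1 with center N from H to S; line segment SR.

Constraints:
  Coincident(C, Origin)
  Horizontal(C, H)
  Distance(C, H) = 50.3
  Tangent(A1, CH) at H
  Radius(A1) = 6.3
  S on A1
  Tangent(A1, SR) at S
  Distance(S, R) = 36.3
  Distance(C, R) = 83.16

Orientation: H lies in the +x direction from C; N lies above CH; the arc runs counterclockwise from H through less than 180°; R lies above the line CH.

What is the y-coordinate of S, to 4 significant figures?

2.584

C is at the origin; CH is horizontal with |CH| = 50.3 and H on the +x side, so H = (50.30, 0.000). Since A1 is tangent to CH there, NH ⟂ CH, so N = H + (0, 6.3) = (50.30, 6.300). Since NS ⟂ SR (tangency), |NR| = √(6.3² + 36.3²) = 36.84 regardless of where S sits on A1. So R lies on both circle(C, 83.16) and circle(N, 36.84); the above-CH intersection is R = (76.80, 31.90). S is the foot of the tangent from R: S = (55.39, 2.584).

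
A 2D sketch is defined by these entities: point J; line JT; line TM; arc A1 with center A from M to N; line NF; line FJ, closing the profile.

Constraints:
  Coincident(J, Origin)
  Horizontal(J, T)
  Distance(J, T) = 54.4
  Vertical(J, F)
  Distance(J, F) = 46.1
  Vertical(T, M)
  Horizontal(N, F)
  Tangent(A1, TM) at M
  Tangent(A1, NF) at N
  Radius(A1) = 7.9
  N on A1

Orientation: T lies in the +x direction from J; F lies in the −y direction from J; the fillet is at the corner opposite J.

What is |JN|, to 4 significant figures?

65.48

J is at the origin; JT is horizontal with |JT| = 54.4 and T on the +x side, so T = (54.40, 0.000). J and F share the same x with |JF| = 46.1 and F on the −y side, so F = (0.000, -46.10). The virtual corner opposite J is at (54.40, -46.10). Since A1 is tangent to TM there, AM ⟂ TM and since A1 is tangent to NF there, AN ⟂ NF, with radius 7.9, so the center A sits 7.9 in from both sides at A = (46.50, -38.20). That places the tangent points at M = (54.40, -38.20) on TM and N = (46.50, -46.10) on NF. Then |JN| = |N − J| = 65.48.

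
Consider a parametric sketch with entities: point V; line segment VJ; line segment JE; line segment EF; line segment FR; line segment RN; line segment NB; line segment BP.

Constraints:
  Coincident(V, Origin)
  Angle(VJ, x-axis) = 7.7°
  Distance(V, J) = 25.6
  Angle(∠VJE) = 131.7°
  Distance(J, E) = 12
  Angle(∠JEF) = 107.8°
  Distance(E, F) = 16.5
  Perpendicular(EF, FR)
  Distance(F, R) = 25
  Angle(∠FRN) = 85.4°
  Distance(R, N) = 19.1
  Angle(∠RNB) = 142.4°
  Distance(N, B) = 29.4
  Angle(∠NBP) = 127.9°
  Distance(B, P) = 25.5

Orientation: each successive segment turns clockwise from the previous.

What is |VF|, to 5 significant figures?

34.243

V is at the origin; VJ runs at 7.7° with length 25.6, so J = (25.369, 3.4300). ∠VJE = 131.7° gives JE at -40.600° from the x-axis; with |JE| = 12.0, E = (34.480, -4.3792). ∠JEF = 107.8° gives EF at -112.80° from the x-axis; with |EF| = 16.5, F = (28.086, -19.590). Then |VF| = |F − V| = 34.243.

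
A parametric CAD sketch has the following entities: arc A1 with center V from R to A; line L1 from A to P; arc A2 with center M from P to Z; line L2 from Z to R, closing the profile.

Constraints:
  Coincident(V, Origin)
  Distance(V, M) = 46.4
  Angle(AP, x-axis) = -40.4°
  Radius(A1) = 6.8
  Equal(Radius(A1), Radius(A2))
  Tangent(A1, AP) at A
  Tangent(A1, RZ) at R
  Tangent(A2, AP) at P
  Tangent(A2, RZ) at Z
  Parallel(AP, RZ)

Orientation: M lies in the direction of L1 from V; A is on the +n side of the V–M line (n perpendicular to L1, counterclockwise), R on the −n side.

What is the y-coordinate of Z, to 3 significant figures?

-35.3

The slot axis is L1's direction at -40.4°, so u = (cos -40.4°, sin -40.4°) = (0.762, -0.648) and n = (−sin -40.4°, cos -40.4°) = (0.648, 0.762). V is at the origin and M lies 46.4 along u from V, so M = 46.4·u = (35.3, -30.1). Tangency of A1 to both parallel lines with radius 6.8 puts A and R at V ± 6.8·n: A = (4.41, 5.18), R = (-4.41, -5.18). Equal radii place P and Z the same way about M: P = M + 6.8·n = (39.7, -24.9), Z = M − 6.8·n = (30.9, -35.3). So Z.y = -35.3.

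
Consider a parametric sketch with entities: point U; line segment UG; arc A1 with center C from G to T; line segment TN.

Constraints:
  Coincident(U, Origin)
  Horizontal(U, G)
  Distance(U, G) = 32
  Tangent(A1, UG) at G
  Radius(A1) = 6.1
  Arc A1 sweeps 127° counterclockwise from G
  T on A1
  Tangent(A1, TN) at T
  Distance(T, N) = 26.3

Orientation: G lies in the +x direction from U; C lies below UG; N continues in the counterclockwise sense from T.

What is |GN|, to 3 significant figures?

32.7

On A1, G sits at bearing 90° from C; a 127° counterclockwise sweep puts T at bearing 217°, so T = C + 6.1·(cos 217°, sin 217°) = (27.1, -9.77). Since A1 is tangent to TN there, CT ⟂ TN, so TN runs along (−sin 217°, cos 217°); with |TN| = 26.3, N = (43.0, -30.8). Then |GN| = |N − G| = 32.7.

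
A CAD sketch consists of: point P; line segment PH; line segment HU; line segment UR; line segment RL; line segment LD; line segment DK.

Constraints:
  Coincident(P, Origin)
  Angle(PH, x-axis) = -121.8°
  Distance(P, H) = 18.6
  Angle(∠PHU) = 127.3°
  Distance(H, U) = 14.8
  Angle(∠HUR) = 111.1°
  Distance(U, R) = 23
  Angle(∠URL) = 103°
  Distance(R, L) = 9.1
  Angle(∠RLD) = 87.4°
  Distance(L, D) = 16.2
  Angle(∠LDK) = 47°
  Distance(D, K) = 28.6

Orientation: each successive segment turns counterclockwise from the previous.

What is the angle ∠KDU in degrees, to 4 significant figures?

70.30°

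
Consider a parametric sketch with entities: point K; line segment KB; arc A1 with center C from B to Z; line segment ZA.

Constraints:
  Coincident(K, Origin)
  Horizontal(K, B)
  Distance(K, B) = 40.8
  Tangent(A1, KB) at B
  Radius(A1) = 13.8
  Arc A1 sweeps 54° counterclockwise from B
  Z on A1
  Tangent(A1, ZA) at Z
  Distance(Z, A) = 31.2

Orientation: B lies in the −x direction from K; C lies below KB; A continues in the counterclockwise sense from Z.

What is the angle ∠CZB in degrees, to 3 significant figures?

63.0°

K is at the origin; KB is horizontal with |KB| = 40.8 and B on the −x side, so B = (-40.8, 0.00). A1 meets KB tangentially, so CB is at right angles to KB, so C = B + (0, -13.8) = (-40.8, -13.8). On A1, B sits at bearing 90° from C; a 54° counterclockwise sweep puts Z at bearing 144°, so Z = C + 13.8·(cos 144°, sin 144°) = (-52.0, -5.69). Then cos ∠CZB = ZC·ZB / (|ZC||ZB|), giving 63.0°.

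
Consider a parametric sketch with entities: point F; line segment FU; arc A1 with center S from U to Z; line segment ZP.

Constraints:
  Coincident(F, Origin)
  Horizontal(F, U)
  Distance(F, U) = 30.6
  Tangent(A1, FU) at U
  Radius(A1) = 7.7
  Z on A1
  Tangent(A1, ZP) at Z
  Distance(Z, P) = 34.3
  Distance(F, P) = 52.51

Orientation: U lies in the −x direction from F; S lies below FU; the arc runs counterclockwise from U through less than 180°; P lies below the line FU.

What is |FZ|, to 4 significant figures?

39.25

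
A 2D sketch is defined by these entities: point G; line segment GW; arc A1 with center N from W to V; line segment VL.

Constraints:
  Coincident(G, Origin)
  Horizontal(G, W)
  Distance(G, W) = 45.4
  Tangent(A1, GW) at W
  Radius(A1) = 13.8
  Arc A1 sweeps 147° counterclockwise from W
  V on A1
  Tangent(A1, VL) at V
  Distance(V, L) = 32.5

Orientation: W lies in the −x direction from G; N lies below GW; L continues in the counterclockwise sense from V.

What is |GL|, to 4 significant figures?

50.14

G is at the origin; GW is horizontal with |GW| = 45.4 and W on the −x side, so W = (-45.40, 0.000). The tangent condition forces NW to be normal to GW, so N = W + (0, -13.8) = (-45.40, -13.80). On A1, W sits at bearing 90° from N; a 147° counterclockwise sweep puts V at bearing 237°, so V = N + 13.8·(cos 237°, sin 237°) = (-52.92, -25.37). Since A1 is tangent to VL there, NV ⟂ VL, so VL runs along (−sin 237°, cos 237°); with |VL| = 32.5, L = (-25.66, -43.07). Then |GL| = |L − G| = 50.14.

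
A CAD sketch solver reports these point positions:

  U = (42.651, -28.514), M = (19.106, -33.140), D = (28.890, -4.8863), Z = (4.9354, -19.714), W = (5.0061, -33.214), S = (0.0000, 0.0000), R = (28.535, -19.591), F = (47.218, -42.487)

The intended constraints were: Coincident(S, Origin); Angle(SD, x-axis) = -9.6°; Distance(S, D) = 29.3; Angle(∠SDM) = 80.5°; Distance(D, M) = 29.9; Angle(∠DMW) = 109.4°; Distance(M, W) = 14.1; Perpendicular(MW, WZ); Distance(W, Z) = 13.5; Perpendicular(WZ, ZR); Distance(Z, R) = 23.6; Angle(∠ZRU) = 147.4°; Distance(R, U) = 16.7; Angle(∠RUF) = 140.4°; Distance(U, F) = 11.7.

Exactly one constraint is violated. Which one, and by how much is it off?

Distance(U, F) = 11.7 — off by 3.00.

S = (0.00, 0.00) ✓; SD at -9.600° ✓; |SD| = 29.30 ✓; ∠SDM = 80.50° ✓; |DM| = 29.90 ✓; ∠DMW = 109.4° ✓; |MW| = 14.10 ✓; ∠(MW, WZ) = 90.00° ✓; |WZ| = 13.50 ✓; ∠(WZ, ZR) = 90.00° ✓; |ZR| = 23.60 ✓; ∠ZRU = 147.4° ✓; |RU| = 16.70 ✓; ∠RUF = 140.4° ✓; |UF| = 14.70 ✗.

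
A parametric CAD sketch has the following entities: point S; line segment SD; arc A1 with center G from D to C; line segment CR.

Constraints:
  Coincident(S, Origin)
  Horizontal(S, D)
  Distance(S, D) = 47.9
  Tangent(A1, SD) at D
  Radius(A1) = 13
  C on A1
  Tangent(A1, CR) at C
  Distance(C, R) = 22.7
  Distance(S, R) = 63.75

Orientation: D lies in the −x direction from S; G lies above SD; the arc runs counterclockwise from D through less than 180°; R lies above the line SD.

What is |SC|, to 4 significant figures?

42.56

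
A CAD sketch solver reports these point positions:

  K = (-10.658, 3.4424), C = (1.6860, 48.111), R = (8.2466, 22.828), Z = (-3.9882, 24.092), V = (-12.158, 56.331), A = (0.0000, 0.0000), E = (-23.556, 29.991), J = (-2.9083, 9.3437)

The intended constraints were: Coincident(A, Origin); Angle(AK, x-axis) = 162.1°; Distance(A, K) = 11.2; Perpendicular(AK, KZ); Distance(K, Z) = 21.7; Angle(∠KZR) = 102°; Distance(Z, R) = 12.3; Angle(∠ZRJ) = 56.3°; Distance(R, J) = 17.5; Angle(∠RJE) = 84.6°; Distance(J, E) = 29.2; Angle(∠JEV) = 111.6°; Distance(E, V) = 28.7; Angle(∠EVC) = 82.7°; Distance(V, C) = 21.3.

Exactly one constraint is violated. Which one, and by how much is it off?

Distance(V, C) = 21.3 — off by 5.20.

A = (0.00, 0.00) ✓; AK at 162.1° ✓; |AK| = 11.20 ✓; ∠(AK, KZ) = 90.00° ✓; |KZ| = 21.70 ✓; ∠KZR = 102.0° ✓; |ZR| = 12.30 ✓; ∠ZRJ = 56.30° ✓; |RJ| = 17.50 ✓; ∠RJE = 84.60° ✓; |JE| = 29.20 ✓; ∠JEV = 111.6° ✓; |EV| = 28.70 ✓; ∠EVC = 82.70° ✓; |VC| = 16.10 ✗.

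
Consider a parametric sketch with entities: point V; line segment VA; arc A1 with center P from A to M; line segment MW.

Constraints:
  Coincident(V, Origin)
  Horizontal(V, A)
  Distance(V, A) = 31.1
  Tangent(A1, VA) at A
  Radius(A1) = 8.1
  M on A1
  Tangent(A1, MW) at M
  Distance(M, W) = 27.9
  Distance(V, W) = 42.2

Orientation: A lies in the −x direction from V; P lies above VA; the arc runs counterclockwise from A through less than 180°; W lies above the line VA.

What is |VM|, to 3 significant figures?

24.3

V is at the origin; VA is horizontal with |VA| = 31.1 and A on the −x side, so A = (-31.1, 0.00). Tangency of A1 to VA means the radius PA is perpendicular to VA, so P = A + (0, 8.1) = (-31.1, 8.10). Since PM ⟂ MW (tangency), |PW| = √(8.1² + 27.9²) = 29.1 regardless of where M sits on A1. So W lies on both circle(V, 42.2) and circle(P, 29.1); the above-VA intersection is W = (-22.3, 35.8). M is the foot of the tangent from W: M = (-23.0, 7.91).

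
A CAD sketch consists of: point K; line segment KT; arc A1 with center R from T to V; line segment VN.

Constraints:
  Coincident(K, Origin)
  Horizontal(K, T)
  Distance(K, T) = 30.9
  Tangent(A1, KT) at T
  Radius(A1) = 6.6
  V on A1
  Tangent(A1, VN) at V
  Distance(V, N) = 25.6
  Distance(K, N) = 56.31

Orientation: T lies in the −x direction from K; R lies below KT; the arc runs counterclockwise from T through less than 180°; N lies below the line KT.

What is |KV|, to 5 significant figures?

36.388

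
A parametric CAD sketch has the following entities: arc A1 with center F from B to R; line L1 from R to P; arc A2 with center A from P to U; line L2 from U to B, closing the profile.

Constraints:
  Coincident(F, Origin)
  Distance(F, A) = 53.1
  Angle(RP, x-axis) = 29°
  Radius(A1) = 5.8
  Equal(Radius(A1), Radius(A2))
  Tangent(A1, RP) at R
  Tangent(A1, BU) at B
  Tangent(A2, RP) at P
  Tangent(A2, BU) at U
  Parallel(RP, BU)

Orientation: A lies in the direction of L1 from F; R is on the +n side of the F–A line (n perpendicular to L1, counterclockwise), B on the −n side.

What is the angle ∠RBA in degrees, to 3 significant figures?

83.8°

The slot axis is L1's direction at 29.0°, so u = (cos 29.0°, sin 29.0°) = (0.875, 0.485) and n = (−sin 29.0°, cos 29.0°) = (-0.485, 0.875). F is at the origin and A lies 53.1 along u from F, so A = 53.1·u = (46.4, 25.7). Tangency of A1 to both parallel lines with radius 5.8 puts R and B at F ± 5.8·n: R = (-2.81, 5.07), B = (2.81, -5.07). Then cos ∠RBA = BR·BA / (|BR||BA|), giving 83.8°.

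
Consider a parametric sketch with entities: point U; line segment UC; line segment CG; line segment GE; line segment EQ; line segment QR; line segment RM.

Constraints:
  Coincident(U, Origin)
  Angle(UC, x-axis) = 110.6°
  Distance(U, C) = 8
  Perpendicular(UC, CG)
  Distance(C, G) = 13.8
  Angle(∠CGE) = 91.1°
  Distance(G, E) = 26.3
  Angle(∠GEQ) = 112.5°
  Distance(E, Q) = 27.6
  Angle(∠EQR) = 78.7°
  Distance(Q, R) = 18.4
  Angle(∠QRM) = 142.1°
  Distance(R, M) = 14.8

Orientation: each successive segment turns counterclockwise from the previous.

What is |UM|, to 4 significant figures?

8.739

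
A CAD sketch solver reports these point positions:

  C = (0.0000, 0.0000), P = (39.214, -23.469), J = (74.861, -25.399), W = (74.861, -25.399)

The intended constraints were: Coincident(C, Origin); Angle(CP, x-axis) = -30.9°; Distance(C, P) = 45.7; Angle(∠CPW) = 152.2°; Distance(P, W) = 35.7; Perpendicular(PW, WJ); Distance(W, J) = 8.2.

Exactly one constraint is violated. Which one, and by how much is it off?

Distance(W, J) = 8.2 — off by 8.20.

C = (0.00, 0.00) ✓; CP at -30.90° ✓; |CP| = 45.70 ✓; ∠CPW = 152.2° ✓; |PW| = 35.70 ✓; ∠(PW, WJ) = 90.00° ✓; |WJ| = 0.000 ✗.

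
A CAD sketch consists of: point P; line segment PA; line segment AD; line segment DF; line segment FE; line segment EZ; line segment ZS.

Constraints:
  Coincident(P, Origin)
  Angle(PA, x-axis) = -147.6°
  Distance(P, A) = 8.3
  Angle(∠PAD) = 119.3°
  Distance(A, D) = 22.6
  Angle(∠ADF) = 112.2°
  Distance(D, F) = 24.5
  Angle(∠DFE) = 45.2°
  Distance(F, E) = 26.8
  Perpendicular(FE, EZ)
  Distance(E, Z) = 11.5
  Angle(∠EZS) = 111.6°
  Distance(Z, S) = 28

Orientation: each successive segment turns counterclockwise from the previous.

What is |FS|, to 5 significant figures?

21.821

P is at the origin; PA runs at -147.6° with length 8.3, so A = (-7.0079, -4.4474). ∠PAD = 119.3° gives AD at -86.900° from the x-axis; with |AD| = 22.6, D = (-5.7857, -27.014). ∠ADF = 112.2° gives DF at -19.100° from the x-axis; with |DF| = 24.5, F = (17.366, -35.031). ∠DFE = 45.2° gives FE at 115.70° from the x-axis; with |FE| = 26.8, E = (5.7434, -10.882). FE is perpendicular to EZ, so EZ runs at -154.30°; with |EZ| = 11.5, Z = (-4.6189, -15.869). ∠EZS = 111.6° gives ZS at -85.900° from the x-axis; with |ZS| = 28.0, S = (-2.6170, -43.798). Then |FS| = |S − F| = 21.821.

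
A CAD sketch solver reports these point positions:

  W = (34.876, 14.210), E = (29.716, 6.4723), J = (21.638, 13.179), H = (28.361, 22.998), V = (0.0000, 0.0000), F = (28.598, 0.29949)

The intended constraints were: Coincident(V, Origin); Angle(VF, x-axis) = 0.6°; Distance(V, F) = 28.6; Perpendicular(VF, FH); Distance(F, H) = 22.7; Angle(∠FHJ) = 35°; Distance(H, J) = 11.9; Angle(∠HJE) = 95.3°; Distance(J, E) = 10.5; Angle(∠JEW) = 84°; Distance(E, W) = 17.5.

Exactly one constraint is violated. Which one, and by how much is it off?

Distance(E, W) = 17.5 — off by 8.20.

V = (0.00, 0.00) ✓; VF at 0.6000° ✓; |VF| = 28.60 ✓; ∠(VF, FH) = 90.00° ✓; |FH| = 22.70 ✓; ∠FHJ = 35.00° ✓; |HJ| = 11.90 ✓; ∠HJE = 95.30° ✓; |JE| = 10.50 ✓; ∠JEW = 84.00° ✓; |EW| = 9.300 ✗.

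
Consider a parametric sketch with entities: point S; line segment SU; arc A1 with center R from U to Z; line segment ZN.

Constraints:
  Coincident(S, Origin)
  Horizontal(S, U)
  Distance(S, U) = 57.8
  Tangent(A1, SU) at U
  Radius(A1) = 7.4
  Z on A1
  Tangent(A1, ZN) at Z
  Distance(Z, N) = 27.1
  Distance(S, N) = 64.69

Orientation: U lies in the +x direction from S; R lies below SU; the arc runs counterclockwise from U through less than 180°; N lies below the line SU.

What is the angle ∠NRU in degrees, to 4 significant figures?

172.7°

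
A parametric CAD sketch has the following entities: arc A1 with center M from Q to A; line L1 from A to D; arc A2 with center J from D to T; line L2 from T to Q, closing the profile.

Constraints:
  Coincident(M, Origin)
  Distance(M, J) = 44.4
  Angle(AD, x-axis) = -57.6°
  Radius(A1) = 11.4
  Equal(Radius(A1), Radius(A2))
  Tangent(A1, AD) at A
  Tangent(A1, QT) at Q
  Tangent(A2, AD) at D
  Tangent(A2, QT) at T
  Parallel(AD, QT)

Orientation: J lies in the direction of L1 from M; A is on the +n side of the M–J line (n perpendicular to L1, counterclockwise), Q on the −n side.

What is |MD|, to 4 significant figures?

45.84

The slot axis is L1's direction at -57.6°, so u = (cos -57.6°, sin -57.6°) = (0.5358, -0.8443) and n = (−sin -57.6°, cos -57.6°) = (0.8443, 0.5358). M is at the origin and J lies 44.4 along u from M, so J = 44.4·u = (23.79, -37.49). Tangency of A1 to both parallel lines with radius 11.4 puts A and Q at M ± 11.4·n: A = (9.625, 6.108), Q = (-9.625, -6.108). Equal radii place D and T the same way about J: D = J + 11.4·n = (33.42, -31.38), T = J − 11.4·n = (14.17, -43.60). Then |MD| = |D − M| = 45.84.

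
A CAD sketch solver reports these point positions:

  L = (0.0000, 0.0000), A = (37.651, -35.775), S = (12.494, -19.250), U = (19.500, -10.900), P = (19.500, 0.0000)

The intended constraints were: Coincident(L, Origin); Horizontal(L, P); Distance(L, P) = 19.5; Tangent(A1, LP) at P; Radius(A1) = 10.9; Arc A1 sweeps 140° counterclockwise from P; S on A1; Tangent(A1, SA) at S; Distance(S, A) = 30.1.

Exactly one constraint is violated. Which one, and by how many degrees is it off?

Tangent(A1, SA) at S — off by 6.70°.

L = (0.00, 0.00) ✓; L.y = 0.00, P.y = 0.00 ✓; |LP| = 19.50 ✓; ∠(UP, PL) = 90.00° ✓; |UP| = 10.90 ✓; bearing(U→S) − bearing(U→P) = 140.0° ✓; |US| = 10.90 ✓; ∠(US, SA) = 83.30° ✗; |SA| = 30.10 ✓.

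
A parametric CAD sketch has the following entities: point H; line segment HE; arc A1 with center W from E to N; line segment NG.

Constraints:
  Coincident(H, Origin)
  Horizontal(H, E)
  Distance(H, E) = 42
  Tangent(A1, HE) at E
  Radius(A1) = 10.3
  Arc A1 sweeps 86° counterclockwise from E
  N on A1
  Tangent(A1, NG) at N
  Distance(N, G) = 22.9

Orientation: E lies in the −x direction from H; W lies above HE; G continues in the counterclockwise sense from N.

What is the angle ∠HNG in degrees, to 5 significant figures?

102.81°

On A1, E sits at bearing -90° from W; an 86° counterclockwise sweep puts N at bearing -4°, so N = W + 10.3·(cos -4°, sin -4°) = (-31.725, 9.5815). Since A1 is tangent to NG there, WN ⟂ NG, so NG runs along (−sin -4°, cos -4°); with |NG| = 22.9, G = (-30.128, 32.426). Then cos ∠HNG = NH·NG / (|NH||NG|), giving 102.81°.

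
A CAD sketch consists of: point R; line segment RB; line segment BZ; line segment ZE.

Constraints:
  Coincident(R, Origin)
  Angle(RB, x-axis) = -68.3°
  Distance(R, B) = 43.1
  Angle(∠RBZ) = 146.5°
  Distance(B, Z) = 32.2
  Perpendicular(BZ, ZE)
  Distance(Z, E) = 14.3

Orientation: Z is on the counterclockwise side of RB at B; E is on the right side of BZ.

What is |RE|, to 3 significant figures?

78.1

R is at the origin; RB runs at -68.3° with length 43.1, so B = 43.1·(cos -68.3°, sin -68.3°) = (15.9, -40.0). ∠RBZ = 146.5°, so BZ runs at -68.3° + (180° − 146.5°) = -34.8° from the x-axis; with |BZ| = 32.2, Z = B + 32.2·(cos -34.8°, sin -34.8°) = (42.4, -58.4). BZ ⟂ ZE; with |ZE| = 14.3 on the right of BZ, E = Z + 14.3·(-0.571, -0.821) = (34.2, -70.2). Then |RE| = |E − R| = 78.1.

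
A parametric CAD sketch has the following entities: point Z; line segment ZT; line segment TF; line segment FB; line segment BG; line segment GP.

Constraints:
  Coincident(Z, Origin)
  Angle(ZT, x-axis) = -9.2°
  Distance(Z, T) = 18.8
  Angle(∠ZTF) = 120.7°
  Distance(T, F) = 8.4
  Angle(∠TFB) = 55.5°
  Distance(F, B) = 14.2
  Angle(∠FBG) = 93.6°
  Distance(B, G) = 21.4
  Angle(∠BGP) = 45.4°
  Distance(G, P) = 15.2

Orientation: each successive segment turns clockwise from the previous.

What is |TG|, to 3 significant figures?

18.0

Z is at the origin; ZT runs at -9.2° with length 18.8, so T = (18.6, -3.01). ∠ZTF = 120.7° gives TF at -68.5° from the x-axis; with |TF| = 8.4, F = (21.6, -10.8). ∠TFB = 55.5° gives FB at 167° from the x-axis; with |FB| = 14.2, B = (7.80, -7.63). ∠FBG = 93.6° gives BG at 80.6° from the x-axis; with |BG| = 21.4, G = (11.3, 13.5). Then |TG| = |G − T| = 18.0.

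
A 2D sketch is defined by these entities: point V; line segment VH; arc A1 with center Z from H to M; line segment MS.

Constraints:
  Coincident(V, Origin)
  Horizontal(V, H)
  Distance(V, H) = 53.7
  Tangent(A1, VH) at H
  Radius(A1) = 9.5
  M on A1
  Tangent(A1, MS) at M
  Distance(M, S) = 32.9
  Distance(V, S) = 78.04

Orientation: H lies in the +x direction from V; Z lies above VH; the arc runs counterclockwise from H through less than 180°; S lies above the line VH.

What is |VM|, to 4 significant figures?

63.75

Checks: |ZM| = 9.500 ✓; ∠(ZM, MS) = 90.00° ✓; |MS| = 32.90 ✓; |VS| = 78.04 ✓.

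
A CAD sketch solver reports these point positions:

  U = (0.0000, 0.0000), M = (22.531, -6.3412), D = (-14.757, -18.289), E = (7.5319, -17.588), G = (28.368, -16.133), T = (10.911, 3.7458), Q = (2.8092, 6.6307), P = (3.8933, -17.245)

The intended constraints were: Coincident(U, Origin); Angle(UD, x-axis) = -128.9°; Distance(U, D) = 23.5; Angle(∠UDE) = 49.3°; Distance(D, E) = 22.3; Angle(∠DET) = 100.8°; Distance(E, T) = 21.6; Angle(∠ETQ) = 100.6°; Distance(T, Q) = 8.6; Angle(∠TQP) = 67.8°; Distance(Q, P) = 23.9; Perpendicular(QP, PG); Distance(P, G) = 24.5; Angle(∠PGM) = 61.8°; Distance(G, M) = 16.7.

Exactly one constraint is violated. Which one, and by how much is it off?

Distance(G, M) = 16.7 — off by 5.30.

U = (0.00, 0.00) ✓; UD at -128.9° ✓; |UD| = 23.50 ✓; ∠UDE = 49.30° ✓; |DE| = 22.30 ✓; ∠DET = 100.8° ✓; |ET| = 21.60 ✓; ∠ETQ = 100.6° ✓; |TQ| = 8.600 ✓; ∠TQP = 67.80° ✓; |QP| = 23.90 ✓; ∠(QP, PG) = 90.00° ✓; |PG| = 24.50 ✓; ∠PGM = 61.80° ✓; |GM| = 11.40 ✗.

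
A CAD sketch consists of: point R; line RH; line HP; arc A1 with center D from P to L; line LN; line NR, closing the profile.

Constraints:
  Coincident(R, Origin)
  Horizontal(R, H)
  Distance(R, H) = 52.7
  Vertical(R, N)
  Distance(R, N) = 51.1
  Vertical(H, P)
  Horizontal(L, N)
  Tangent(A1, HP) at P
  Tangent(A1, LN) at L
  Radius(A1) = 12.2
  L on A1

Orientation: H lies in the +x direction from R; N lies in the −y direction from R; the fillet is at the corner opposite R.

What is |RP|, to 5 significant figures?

65.502

The virtual corner opposite R is at (52.700, -51.100). The tangent condition forces DP to be normal to HP and since A1 is tangent to LN there, DL ⟂ LN, with radius 12.2, so the center D sits 12.2 in from both sides at D = (40.500, -38.900). That places the tangent points at P = (52.700, -38.900) on HP and L = (40.500, -51.100) on LN. Then |RP| = |P − R| = 65.502.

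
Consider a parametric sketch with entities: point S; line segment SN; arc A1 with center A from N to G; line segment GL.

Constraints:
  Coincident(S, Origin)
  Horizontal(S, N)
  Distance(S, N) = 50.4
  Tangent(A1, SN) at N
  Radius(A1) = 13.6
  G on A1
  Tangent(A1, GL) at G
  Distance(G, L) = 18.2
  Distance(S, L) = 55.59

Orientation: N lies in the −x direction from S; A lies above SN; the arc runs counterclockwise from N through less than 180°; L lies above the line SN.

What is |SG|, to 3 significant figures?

41.5

S is at the origin; S and N share the same y with |SN| = 50.4 and N on the −x side, so N = (-50.4, 0.00). A1 meets SN tangentially, so AN is at right angles to SN, so A = N + (0, 13.6) = (-50.4, 13.6). Since AG ⟂ GL (tangency), |AL| = √(13.6² + 18.2²) = 22.7 regardless of where G sits on A1. So L lies on both circle(S, 55.59) and circle(A, 22.7); the above-SN intersection is L = (-43.1, 35.1). G is the foot of the tangent from L: G = (-37.5, 17.8).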